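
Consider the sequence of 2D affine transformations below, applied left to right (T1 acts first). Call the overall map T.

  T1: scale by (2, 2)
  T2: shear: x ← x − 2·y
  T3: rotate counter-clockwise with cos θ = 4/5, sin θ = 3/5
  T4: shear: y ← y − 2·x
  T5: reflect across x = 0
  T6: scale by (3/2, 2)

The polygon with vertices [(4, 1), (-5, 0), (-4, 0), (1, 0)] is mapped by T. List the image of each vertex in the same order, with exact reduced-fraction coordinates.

T1 scale by (2, 2): (4, 1) → (8, 2); (-5, 0) → (-10, 0); (-4, 0) → (-8, 0); (1, 0) → (2, 0)
T2 shear: x ← x − 2·y: (8, 2) → (4, 2); (-10, 0) → (-10, 0); (-8, 0) → (-8, 0); (2, 0) → (2, 0)
T3 rotate counter-clockwise with cos θ = 4/5, sin θ = 3/5: (4, 2) → (2, 4); (-10, 0) → (-8, -6); (-8, 0) → (-32/5, -24/5); (2, 0) → (8/5, 6/5)
T4 shear: y ← y − 2·x: (2, 4) → (2, 0); (-8, -6) → (-8, 10); (-32/5, -24/5) → (-32/5, 8); (8/5, 6/5) → (8/5, -2)
T5 reflect across x = 0: (2, 0) → (-2, 0); (-8, 10) → (8, 10); (-32/5, 8) → (32/5, 8); (8/5, -2) → (-8/5, -2)
T6 scale by (3/2, 2): (-2, 0) → (-3, 0); (8, 10) → (12, 20); (32/5, 8) → (48/5, 16); (-8/5, -2) → (-12/5, -4)

image vertices: (-3, 0), (12, 20), (48/5, 16), (-12/5, -4)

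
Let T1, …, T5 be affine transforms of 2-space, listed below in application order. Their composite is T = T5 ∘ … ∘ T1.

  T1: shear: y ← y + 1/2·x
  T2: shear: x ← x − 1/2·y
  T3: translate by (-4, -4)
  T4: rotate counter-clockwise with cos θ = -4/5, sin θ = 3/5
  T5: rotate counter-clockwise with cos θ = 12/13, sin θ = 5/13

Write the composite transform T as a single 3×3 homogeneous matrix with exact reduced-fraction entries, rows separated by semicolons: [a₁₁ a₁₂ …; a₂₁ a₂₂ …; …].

T = [-17/20 31/130 316/65; -3/10 -71/65 188/65; 0 0 1]

T1 = [1 0 0; 1/2 1 0; 0 0 1]
T2·T1 = [3/4 -1/2 0; 1/2 1 0; 0 0 1]
T3·…·T1 = [3/4 -1/2 -4; 1/2 1 -4; 0 0 1]
T4·…·T1 = [-9/10 -1/5 28/5; 1/20 -11/10 4/5; 0 0 1]
T5·…·T1 = [-17/20 31/130 316/65; -3/10 -71/65 188/65; 0 0 1]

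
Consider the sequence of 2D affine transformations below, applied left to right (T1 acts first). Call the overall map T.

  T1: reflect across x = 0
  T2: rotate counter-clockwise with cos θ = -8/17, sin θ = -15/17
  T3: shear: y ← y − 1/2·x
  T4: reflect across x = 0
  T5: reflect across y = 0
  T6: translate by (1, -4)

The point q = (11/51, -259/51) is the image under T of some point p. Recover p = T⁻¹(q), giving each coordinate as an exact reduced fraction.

T1 = [-1 0 0; 0 1 0; 0 0 1]
T2·T1 = [8/17 15/17 0; 15/17 -8/17 0; 0 0 1]
T3·…·T1 = [8/17 15/17 0; 11/17 -31/34 0; 0 0 1]
T4·…·T1 = [-8/17 -15/17 0; 11/17 -31/34 0; 0 0 1]
T5·…·T1 = [-8/17 -15/17 0; -11/17 31/34 0; 0 0 1]
T6·…·T1 = [-8/17 -15/17 1; -11/17 31/34 -4; 0 0 1]
det M = -1; M⁻¹ = [-31/34 -15/17 -89/34; -11/17 8/17 43/17; 0 0 1]
M⁻¹ · (11/51, -259/51)ᵀ = (5/3, 0)ᵀ

p = (5/3, 0)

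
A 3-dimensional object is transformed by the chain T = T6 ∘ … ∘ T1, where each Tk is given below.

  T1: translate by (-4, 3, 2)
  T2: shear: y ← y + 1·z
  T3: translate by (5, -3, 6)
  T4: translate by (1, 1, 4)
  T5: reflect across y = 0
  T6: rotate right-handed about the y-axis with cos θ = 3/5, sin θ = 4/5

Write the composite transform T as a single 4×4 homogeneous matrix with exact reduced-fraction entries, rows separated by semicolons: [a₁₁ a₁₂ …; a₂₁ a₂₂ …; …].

T = [3/5 0 4/5 54/5; 0 -1 -1 -3; -4/5 0 3/5 28/5; 0 0 0 1]

T1 = [1 0 0 -4; 0 1 0 3; 0 0 1 2; 0 0 0 1]
T2·T1 = [1 0 0 -4; 0 1 1 5; 0 0 1 2; 0 0 0 1]
T3·…·T1 = [1 0 0 1; 0 1 1 2; 0 0 1 8; 0 0 0 1]
T4·…·T1 = [1 0 0 2; 0 1 1 3; 0 0 1 12; 0 0 0 1]
T5·…·T1 = [1 0 0 2; 0 -1 -1 -3; 0 0 1 12; 0 0 0 1]
T6·…·T1 = [3/5 0 4/5 54/5; 0 -1 -1 -3; -4/5 0 3/5 28/5; 0 0 0 1]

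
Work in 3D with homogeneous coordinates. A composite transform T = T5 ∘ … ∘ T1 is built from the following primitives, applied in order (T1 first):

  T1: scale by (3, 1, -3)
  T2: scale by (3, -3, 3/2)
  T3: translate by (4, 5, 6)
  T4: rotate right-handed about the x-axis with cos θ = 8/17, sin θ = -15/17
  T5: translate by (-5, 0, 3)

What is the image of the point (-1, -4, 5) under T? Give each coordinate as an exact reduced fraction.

T(p) = (-10, -223/34, -336/17)

T1 scale by (3, 1, -3): (-1, -4, 5) → (-3, -4, -15)
T2 scale by (3, -3, 3/2): (-3, -4, -15) → (-9, 12, -45/2)
T3 translate by (4, 5, 6): (-9, 12, -45/2) → (-5, 17, -33/2)
T4 rotate right-handed about the x-axis with cos θ = 8/17, sin θ = -15/17: (-5, 17, -33/2) → (-5, -223/34, -387/17)
T5 translate by (-5, 0, 3): (-5, -223/34, -387/17) → (-10, -223/34, -336/17)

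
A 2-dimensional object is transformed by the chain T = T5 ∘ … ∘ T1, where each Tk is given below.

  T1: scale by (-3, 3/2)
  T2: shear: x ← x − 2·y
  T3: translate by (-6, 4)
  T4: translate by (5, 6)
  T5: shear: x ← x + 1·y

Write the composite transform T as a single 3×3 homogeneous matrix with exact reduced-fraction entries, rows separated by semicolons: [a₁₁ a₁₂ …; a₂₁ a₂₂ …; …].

T = [-3 -3/2 9; 0 3/2 10; 0 0 1]

T1 = [-3 0 0; 0 3/2 0; 0 0 1]
T2·T1 = [-3 -3 0; 0 3/2 0; 0 0 1]
T3·…·T1 = [-3 -3 -6; 0 3/2 4; 0 0 1]
T4·…·T1 = [-3 -3 -1; 0 3/2 10; 0 0 1]
T5·…·T1 = [-3 -3/2 9; 0 3/2 10; 0 0 1]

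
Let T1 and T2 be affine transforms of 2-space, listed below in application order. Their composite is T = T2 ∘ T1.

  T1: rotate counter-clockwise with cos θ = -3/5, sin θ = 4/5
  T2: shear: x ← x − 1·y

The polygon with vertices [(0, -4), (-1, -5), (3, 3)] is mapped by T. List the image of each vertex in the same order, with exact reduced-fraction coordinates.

T1 rotate counter-clockwise with cos θ = -3/5, sin θ = 4/5: (0, -4) → (16/5, 12/5); (-1, -5) → (23/5, 11/5); (3, 3) → (-21/5, 3/5)
T2 shear: x ← x − 1·y: (16/5, 12/5) → (4/5, 12/5); (23/5, 11/5) → (12/5, 11/5); (-21/5, 3/5) → (-24/5, 3/5)

image vertices: (4/5, 12/5), (12/5, 11/5), (-24/5, 3/5)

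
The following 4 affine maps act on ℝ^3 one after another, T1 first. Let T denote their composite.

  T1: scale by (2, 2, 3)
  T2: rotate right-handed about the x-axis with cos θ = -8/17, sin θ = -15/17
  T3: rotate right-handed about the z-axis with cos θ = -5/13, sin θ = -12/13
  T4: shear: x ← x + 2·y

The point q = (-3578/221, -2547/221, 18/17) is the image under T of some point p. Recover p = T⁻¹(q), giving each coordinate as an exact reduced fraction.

T1 = [2 0 0 0; 0 2 0 0; 0 0 3 0; 0 0 0 1]
T2·T1 = [2 0 0 0; 0 -16/17 45/17 0; 0 -30/17 -24/17 0; 0 0 0 1]
T3·…·T1 = [-10/13 -192/221 540/221 0; -24/13 80/221 -225/221 0; 0 -30/17 -24/17 0; 0 0 0 1]
T4·…·T1 = [-58/13 -32/221 90/221 0; -24/13 80/221 -225/221 0; 0 -30/17 -24/17 0; 0 0 0 1]
det M = 12; M⁻¹ = [-5/26 -1/13 0 0; -48/221 116/221 -15/34 0; 60/221 -145/221 -8/51 0; 0 0 0 1]
M⁻¹ · (-3578/221, -2547/221, 18/17)ᵀ = (4, -3, 3)ᵀ

p = (4, -3, 3)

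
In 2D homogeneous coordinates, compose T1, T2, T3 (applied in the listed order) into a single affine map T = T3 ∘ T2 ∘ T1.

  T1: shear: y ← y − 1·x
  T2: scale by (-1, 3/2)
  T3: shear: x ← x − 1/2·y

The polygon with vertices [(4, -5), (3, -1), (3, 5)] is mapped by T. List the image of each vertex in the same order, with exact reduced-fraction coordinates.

T1 shear: y ← y − 1·x: (4, -5) → (4, -9); (3, -1) → (3, -4); (3, 5) → (3, 2)
T2 scale by (-1, 3/2): (4, -9) → (-4, -27/2); (3, -4) → (-3, -6); (3, 2) → (-3, 3)
T3 shear: x ← x − 1/2·y: (-4, -27/2) → (11/4, -27/2); (-3, -6) → (0, -6); (-3, 3) → (-9/2, 3)

image vertices: (11/4, -27/2), (0, -6), (-9/2, 3)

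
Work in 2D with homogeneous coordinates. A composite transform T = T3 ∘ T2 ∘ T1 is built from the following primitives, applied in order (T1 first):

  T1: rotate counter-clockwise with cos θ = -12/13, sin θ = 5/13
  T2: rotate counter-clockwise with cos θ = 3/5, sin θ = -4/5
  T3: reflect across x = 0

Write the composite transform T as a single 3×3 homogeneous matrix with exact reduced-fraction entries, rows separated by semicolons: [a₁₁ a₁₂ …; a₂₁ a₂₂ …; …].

T = [16/65 63/65 0; 63/65 -16/65 0; 0 0 1]

T1 = [-12/13 -5/13 0; 5/13 -12/13 0; 0 0 1]
T2·T1 = [-16/65 -63/65 0; 63/65 -16/65 0; 0 0 1]
T3·…·T1 = [16/65 63/65 0; 63/65 -16/65 0; 0 0 1]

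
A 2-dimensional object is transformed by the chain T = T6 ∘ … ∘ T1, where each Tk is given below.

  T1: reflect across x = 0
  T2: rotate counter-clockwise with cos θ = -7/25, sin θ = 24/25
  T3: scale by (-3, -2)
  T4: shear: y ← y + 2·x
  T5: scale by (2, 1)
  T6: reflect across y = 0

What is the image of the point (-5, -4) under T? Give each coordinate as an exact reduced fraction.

T(p) = (-366/25, 662/25)

T1 reflect across x = 0: (-5, -4) → (5, -4)
T2 rotate counter-clockwise with cos θ = -7/25, sin θ = 24/25: (5, -4) → (61/25, 148/25)
T3 scale by (-3, -2): (61/25, 148/25) → (-183/25, -296/25)
T4 shear: y ← y + 2·x: (-183/25, -296/25) → (-183/25, -662/25)
T5 scale by (2, 1): (-183/25, -662/25) → (-366/25, -662/25)
T6 reflect across y = 0: (-366/25, -662/25) → (-366/25, 662/25)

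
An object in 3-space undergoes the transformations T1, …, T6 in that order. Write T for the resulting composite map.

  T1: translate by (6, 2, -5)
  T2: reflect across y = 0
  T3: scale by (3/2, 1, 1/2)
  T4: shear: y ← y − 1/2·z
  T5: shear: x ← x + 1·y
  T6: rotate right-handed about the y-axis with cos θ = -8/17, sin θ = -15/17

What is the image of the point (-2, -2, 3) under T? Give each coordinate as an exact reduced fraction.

T1 translate by (6, 2, -5): (-2, -2, 3) → (4, 0, -2)
T2 reflect across y = 0: (4, 0, -2) → (4, 0, -2)
T3 scale by (3/2, 1, 1/2): (4, 0, -2) → (6, 0, -1)
T4 shear: y ← y − 1/2·z: (6, 0, -1) → (6, 1/2, -1)
T5 shear: x ← x + 1·y: (6, 1/2, -1) → (13/2, 1/2, -1)
T6 rotate right-handed about the y-axis with cos θ = -8/17, sin θ = -15/17: (13/2, 1/2, -1) → (-37/17, 1/2, 211/34)

T(p) = (-37/17, 1/2, 211/34)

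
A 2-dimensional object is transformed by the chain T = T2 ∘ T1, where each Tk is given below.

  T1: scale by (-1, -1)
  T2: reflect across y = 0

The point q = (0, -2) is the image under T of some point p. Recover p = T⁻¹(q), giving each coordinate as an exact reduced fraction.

T1 = [-1 0 0; 0 -1 0; 0 0 1]
T2·T1 = [-1 0 0; 0 1 0; 0 0 1]
det M = -1; M⁻¹ = [-1 0 0; 0 1 0; 0 0 1]
M⁻¹ · (0, -2)ᵀ = (0, -2)ᵀ

p = (0, -2)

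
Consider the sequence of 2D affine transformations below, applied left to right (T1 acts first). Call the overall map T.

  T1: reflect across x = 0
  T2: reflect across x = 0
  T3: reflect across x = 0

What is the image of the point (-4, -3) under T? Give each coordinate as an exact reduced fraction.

T(p) = (4, -3)

T1 reflect across x = 0: (-4, -3) → (4, -3)
T2 reflect across x = 0: (4, -3) → (-4, -3)
T3 reflect across x = 0: (-4, -3) → (4, -3)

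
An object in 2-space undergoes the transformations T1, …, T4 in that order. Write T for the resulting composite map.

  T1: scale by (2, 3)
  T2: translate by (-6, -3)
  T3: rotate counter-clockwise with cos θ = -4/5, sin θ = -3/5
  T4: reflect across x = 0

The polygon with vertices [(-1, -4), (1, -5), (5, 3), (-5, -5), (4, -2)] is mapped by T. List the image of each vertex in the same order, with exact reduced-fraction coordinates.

T1 scale by (2, 3): (-1, -4) → (-2, -12); (1, -5) → (2, -15); (5, 3) → (10, 9); (-5, -5) → (-10, -15); (4, -2) → (8, -6)
T2 translate by (-6, -3): (-2, -12) → (-8, -15); (2, -15) → (-4, -18); (10, 9) → (4, 6); (-10, -15) → (-16, -18); (8, -6) → (2, -9)
T3 rotate counter-clockwise with cos θ = -4/5, sin θ = -3/5: (-8, -15) → (-13/5, 84/5); (-4, -18) → (-38/5, 84/5); (4, 6) → (2/5, -36/5); (-16, -18) → (2, 24); (2, -9) → (-7, 6)
T4 reflect across x = 0: (-13/5, 84/5) → (13/5, 84/5); (-38/5, 84/5) → (38/5, 84/5); (2/5, -36/5) → (-2/5, -36/5); (2, 24) → (-2, 24); (-7, 6) → (7, 6)

image vertices: (13/5, 84/5), (38/5, 84/5), (-2/5, -36/5), (-2, 24), (7, 6)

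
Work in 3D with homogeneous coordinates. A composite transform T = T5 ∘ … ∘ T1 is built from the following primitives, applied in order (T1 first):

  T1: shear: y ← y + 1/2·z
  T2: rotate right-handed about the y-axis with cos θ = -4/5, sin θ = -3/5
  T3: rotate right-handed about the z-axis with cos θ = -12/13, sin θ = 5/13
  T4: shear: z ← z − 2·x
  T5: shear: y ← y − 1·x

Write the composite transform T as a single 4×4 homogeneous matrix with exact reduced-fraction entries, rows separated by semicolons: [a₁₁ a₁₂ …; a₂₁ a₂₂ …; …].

T1 = [1 0 0 0; 0 1 1/2 0; 0 0 1 0; 0 0 0 1]
T2·T1 = [-4/5 0 -3/5 0; 0 1 1/2 0; 3/5 0 -4/5 0; 0 0 0 1]
T3·…·T1 = [48/65 -5/13 47/130 0; -4/13 -12/13 -9/13 0; 3/5 0 -4/5 0; 0 0 0 1]
T4·…·T1 = [48/65 -5/13 47/130 0; -4/13 -12/13 -9/13 0; -57/65 10/13 -99/65 0; 0 0 0 1]
T5·…·T1 = [48/65 -5/13 47/130 0; -68/65 -7/13 -137/130 0; -57/65 10/13 -99/65 0; 0 0 0 1]

T = [48/65 -5/13 47/130 0; -68/65 -7/13 -137/130 0; -57/65 10/13 -99/65 0; 0 0 0 1]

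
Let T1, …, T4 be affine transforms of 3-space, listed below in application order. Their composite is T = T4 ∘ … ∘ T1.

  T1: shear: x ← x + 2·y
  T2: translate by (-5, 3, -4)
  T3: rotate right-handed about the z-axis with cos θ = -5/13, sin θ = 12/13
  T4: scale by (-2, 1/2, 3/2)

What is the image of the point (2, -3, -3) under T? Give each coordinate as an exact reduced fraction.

T1 shear: x ← x + 2·y: (2, -3, -3) → (-4, -3, -3)
T2 translate by (-5, 3, -4): (-4, -3, -3) → (-9, 0, -7)
T3 rotate right-handed about the z-axis with cos θ = -5/13, sin θ = 12/13: (-9, 0, -7) → (45/13, -108/13, -7)
T4 scale by (-2, 1/2, 3/2): (45/13, -108/13, -7) → (-90/13, -54/13, -21/2)

T(p) = (-90/13, -54/13, -21/2)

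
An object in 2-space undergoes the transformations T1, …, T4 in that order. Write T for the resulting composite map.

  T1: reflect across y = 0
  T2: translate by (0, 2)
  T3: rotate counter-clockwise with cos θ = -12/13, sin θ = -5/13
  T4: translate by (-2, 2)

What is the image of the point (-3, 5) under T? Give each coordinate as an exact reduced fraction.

T(p) = (-5/13, 77/13)

T1 reflect across y = 0: (-3, 5) → (-3, -5)
T2 translate by (0, 2): (-3, -5) → (-3, -3)
T3 rotate counter-clockwise with cos θ = -12/13, sin θ = -5/13: (-3, -3) → (21/13, 51/13)
T4 translate by (-2, 2): (21/13, 51/13) → (-5/13, 77/13)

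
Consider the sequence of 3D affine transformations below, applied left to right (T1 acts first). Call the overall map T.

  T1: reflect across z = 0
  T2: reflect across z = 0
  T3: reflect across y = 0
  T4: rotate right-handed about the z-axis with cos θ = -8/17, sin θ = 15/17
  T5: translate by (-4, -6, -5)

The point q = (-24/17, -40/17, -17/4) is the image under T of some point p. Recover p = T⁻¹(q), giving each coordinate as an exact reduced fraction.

p = (2, 4, 3/4)

T1 = [1 0 0 0; 0 1 0 0; 0 0 -1 0; 0 0 0 1]
T2·T1 = [1 0 0 0; 0 1 0 0; 0 0 1 0; 0 0 0 1]
T3·…·T1 = [1 0 0 0; 0 -1 0 0; 0 0 1 0; 0 0 0 1]
T4·…·T1 = [-8/17 15/17 0 0; 15/17 8/17 0 0; 0 0 1 0; 0 0 0 1]
T5·…·T1 = [-8/17 15/17 0 -4; 15/17 8/17 0 -6; 0 0 1 -5; 0 0 0 1]
det M = -1; M⁻¹ = [-8/17 15/17 0 58/17; 15/17 8/17 0 108/17; 0 0 1 5; 0 0 0 1]
M⁻¹ · (-24/17, -40/17, -17/4)ᵀ = (2, 4, 3/4)ᵀ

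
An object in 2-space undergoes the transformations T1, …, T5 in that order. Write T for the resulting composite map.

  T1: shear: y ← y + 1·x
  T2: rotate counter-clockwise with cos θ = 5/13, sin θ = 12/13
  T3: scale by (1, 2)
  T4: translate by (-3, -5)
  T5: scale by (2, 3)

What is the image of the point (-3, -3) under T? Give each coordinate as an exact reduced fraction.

T1 shear: y ← y + 1·x: (-3, -3) → (-3, -6)
T2 rotate counter-clockwise with cos θ = 5/13, sin θ = 12/13: (-3, -6) → (57/13, -66/13)
T3 scale by (1, 2): (57/13, -66/13) → (57/13, -132/13)
T4 translate by (-3, -5): (57/13, -132/13) → (18/13, -197/13)
T5 scale by (2, 3): (18/13, -197/13) → (36/13, -591/13)

T(p) = (36/13, -591/13)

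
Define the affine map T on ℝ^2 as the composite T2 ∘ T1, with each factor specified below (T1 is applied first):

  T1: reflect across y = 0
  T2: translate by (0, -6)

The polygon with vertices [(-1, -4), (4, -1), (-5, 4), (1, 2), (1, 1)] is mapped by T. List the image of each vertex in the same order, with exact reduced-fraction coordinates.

image vertices: (-1, -2), (4, -5), (-5, -10), (1, -8), (1, -7)

T1 reflect across y = 0: (-1, -4) → (-1, 4); (4, -1) → (4, 1); (-5, 4) → (-5, -4); (1, 2) → (1, -2); (1, 1) → (1, -1)
T2 translate by (0, -6): (-1, 4) → (-1, -2); (4, 1) → (4, -5); (-5, -4) → (-5, -10); (1, -2) → (1, -8); (1, -1) → (1, -7)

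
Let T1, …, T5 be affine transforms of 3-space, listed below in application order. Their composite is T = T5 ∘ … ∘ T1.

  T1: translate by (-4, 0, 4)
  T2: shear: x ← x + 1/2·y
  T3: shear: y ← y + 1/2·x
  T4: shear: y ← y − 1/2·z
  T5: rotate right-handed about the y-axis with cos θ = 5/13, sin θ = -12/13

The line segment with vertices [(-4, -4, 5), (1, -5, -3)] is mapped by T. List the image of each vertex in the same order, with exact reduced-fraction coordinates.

image vertices: (-158/13, -27/2, -75/13), (-79/26, -33/4, -61/13)

T1 translate by (-4, 0, 4): (-4, -4, 5) → (-8, -4, 9); (1, -5, -3) → (-3, -5, 1)
T2 shear: x ← x + 1/2·y: (-8, -4, 9) → (-10, -4, 9); (-3, -5, 1) → (-11/2, -5, 1)
T3 shear: y ← y + 1/2·x: (-10, -4, 9) → (-10, -9, 9); (-11/2, -5, 1) → (-11/2, -31/4, 1)
T4 shear: y ← y − 1/2·z: (-10, -9, 9) → (-10, -27/2, 9); (-11/2, -31/4, 1) → (-11/2, -33/4, 1)
T5 rotate right-handed about the y-axis with cos θ = 5/13, sin θ = -12/13: (-10, -27/2, 9) → (-158/13, -27/2, -75/13); (-11/2, -33/4, 1) → (-79/26, -33/4, -61/13)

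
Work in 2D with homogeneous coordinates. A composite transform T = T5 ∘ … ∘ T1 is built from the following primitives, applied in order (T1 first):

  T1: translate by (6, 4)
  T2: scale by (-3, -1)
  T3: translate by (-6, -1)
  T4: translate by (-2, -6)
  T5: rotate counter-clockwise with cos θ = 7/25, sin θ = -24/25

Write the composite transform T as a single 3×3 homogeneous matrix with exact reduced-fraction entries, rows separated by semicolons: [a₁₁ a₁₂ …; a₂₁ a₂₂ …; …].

T = [-21/25 -24/25 -446/25; 72/25 -7/25 547/25; 0 0 1]

T1 = [1 0 6; 0 1 4; 0 0 1]
T2·T1 = [-3 0 -18; 0 -1 -4; 0 0 1]
T3·…·T1 = [-3 0 -24; 0 -1 -5; 0 0 1]
T4·…·T1 = [-3 0 -26; 0 -1 -11; 0 0 1]
T5·…·T1 = [-21/25 -24/25 -446/25; 72/25 -7/25 547/25; 0 0 1]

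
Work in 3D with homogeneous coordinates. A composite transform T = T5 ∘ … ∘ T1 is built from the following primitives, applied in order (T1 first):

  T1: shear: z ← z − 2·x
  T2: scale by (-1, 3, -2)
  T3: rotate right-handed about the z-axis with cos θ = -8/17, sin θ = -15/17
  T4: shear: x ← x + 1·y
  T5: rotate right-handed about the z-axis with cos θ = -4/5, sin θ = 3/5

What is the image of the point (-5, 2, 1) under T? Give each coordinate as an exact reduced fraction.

T(p) = (661/85, 273/85, -22)

T1 shear: z ← z − 2·x: (-5, 2, 1) → (-5, 2, 11)
T2 scale by (-1, 3, -2): (-5, 2, 11) → (5, 6, -22)
T3 rotate right-handed about the z-axis with cos θ = -8/17, sin θ = -15/17: (5, 6, -22) → (50/17, -123/17, -22)
T4 shear: x ← x + 1·y: (50/17, -123/17, -22) → (-73/17, -123/17, -22)
T5 rotate right-handed about the z-axis with cos θ = -4/5, sin θ = 3/5: (-73/17, -123/17, -22) → (661/85, 273/85, -22)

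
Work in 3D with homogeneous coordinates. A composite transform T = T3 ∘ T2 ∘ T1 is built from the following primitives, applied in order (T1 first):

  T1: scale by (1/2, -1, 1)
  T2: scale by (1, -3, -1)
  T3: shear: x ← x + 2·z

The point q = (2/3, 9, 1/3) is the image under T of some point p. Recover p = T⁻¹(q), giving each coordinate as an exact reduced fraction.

p = (0, 3, -1/3)

T1 = [1/2 0 0 0; 0 -1 0 0; 0 0 1 0; 0 0 0 1]
T2·T1 = [1/2 0 0 0; 0 3 0 0; 0 0 -1 0; 0 0 0 1]
T3·…·T1 = [1/2 0 -2 0; 0 3 0 0; 0 0 -1 0; 0 0 0 1]
det M = -3/2; M⁻¹ = [2 0 -4 0; 0 1/3 0 0; 0 0 -1 0; 0 0 0 1]
M⁻¹ · (2/3, 9, 1/3)ᵀ = (0, 3, -1/3)ᵀ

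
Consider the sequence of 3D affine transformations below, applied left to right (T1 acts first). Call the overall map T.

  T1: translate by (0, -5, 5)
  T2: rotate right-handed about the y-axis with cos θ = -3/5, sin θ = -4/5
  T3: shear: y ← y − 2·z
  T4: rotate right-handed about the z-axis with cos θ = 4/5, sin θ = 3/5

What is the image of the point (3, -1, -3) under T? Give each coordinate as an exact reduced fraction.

T1 translate by (0, -5, 5): (3, -1, -3) → (3, -6, 2)
T2 rotate right-handed about the y-axis with cos θ = -3/5, sin θ = -4/5: (3, -6, 2) → (-17/5, -6, 6/5)
T3 shear: y ← y − 2·z: (-17/5, -6, 6/5) → (-17/5, -42/5, 6/5)
T4 rotate right-handed about the z-axis with cos θ = 4/5, sin θ = 3/5: (-17/5, -42/5, 6/5) → (58/25, -219/25, 6/5)

T(p) = (58/25, -219/25, 6/5)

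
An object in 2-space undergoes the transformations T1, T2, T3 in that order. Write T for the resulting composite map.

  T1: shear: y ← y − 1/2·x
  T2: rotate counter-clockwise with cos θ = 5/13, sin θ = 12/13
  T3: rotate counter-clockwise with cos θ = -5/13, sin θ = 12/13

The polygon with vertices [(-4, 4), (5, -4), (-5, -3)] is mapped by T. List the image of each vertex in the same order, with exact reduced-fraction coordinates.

image vertices: (4, -6), (-5, 13/2), (5, 1/2)

T1 shear: y ← y − 1/2·x: (-4, 4) → (-4, 6); (5, -4) → (5, -13/2); (-5, -3) → (-5, -1/2)
T2 rotate counter-clockwise with cos θ = 5/13, sin θ = 12/13: (-4, 6) → (-92/13, -18/13); (5, -13/2) → (103/13, 55/26); (-5, -1/2) → (-19/13, -125/26)
T3 rotate counter-clockwise with cos θ = -5/13, sin θ = 12/13: (-92/13, -18/13) → (4, -6); (103/13, 55/26) → (-5, 13/2); (-19/13, -125/26) → (5, 1/2)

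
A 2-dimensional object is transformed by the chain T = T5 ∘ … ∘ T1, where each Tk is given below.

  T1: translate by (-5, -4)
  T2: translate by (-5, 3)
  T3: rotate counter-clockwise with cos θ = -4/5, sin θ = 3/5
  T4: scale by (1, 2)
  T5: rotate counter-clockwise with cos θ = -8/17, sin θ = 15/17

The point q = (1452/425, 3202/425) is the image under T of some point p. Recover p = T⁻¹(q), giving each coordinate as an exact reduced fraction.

p = (4, 3/5)

T1 = [1 0 -5; 0 1 -4; 0 0 1]
T2·T1 = [1 0 -10; 0 1 -1; 0 0 1]
T3·…·T1 = [-4/5 -3/5 43/5; 3/5 -4/5 -26/5; 0 0 1]
T4·…·T1 = [-4/5 -3/5 43/5; 6/5 -8/5 -52/5; 0 0 1]
T5·…·T1 = [-58/85 144/85 436/85; -108/85 19/85 1061/85; 0 0 1]
det M = 2; M⁻¹ = [19/170 -72/85 10; 54/85 -29/85 1; 0 0 1]
M⁻¹ · (1452/425, 3202/425)ᵀ = (4, 3/5)ᵀ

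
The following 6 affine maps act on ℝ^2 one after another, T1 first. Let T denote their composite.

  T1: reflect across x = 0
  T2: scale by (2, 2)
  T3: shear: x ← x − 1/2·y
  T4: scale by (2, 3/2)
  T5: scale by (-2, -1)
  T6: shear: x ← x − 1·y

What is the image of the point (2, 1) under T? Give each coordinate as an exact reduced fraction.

T(p) = (23, -3)

T1 reflect across x = 0: (2, 1) → (-2, 1)
T2 scale by (2, 2): (-2, 1) → (-4, 2)
T3 shear: x ← x − 1/2·y: (-4, 2) → (-5, 2)
T4 scale by (2, 3/2): (-5, 2) → (-10, 3)
T5 scale by (-2, -1): (-10, 3) → (20, -3)
T6 shear: x ← x − 1·y: (20, -3) → (23, -3)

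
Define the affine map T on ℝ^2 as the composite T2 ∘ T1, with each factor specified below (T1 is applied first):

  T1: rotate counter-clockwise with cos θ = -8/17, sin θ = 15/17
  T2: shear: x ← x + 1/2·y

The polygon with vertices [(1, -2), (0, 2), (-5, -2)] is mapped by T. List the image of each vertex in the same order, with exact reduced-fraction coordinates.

T1 rotate counter-clockwise with cos θ = -8/17, sin θ = 15/17: (1, -2) → (22/17, 31/17); (0, 2) → (-30/17, -16/17); (-5, -2) → (70/17, -59/17)
T2 shear: x ← x + 1/2·y: (22/17, 31/17) → (75/34, 31/17); (-30/17, -16/17) → (-38/17, -16/17); (70/17, -59/17) → (81/34, -59/17)

image vertices: (75/34, 31/17), (-38/17, -16/17), (81/34, -59/17)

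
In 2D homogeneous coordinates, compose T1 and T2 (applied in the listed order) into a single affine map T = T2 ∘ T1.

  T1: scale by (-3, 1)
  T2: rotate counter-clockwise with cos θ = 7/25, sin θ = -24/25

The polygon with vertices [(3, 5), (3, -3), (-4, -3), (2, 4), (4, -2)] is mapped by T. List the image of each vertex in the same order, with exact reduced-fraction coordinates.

image vertices: (57/25, 251/25), (-27/5, 39/5), (12/25, -309/25), (54/25, 172/25), (-132/25, 274/25)

T1 scale by (-3, 1): (3, 5) → (-9, 5); (3, -3) → (-9, -3); (-4, -3) → (12, -3); (2, 4) → (-6, 4); (4, -2) → (-12, -2)
T2 rotate counter-clockwise with cos θ = 7/25, sin θ = -24/25: (-9, 5) → (57/25, 251/25); (-9, -3) → (-27/5, 39/5); (12, -3) → (12/25, -309/25); (-6, 4) → (54/25, 172/25); (-12, -2) → (-132/25, 274/25)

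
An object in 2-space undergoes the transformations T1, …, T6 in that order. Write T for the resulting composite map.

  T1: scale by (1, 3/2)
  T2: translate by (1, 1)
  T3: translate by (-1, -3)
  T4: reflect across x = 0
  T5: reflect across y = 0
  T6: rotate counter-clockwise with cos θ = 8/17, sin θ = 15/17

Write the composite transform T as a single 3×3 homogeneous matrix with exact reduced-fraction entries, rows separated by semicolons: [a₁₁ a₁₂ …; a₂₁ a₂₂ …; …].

T1 = [1 0 0; 0 3/2 0; 0 0 1]
T2·T1 = [1 0 1; 0 3/2 1; 0 0 1]
T3·…·T1 = [1 0 0; 0 3/2 -2; 0 0 1]
T4·…·T1 = [-1 0 0; 0 3/2 -2; 0 0 1]
T5·…·T1 = [-1 0 0; 0 -3/2 2; 0 0 1]
T6·…·T1 = [-8/17 45/34 -30/17; -15/17 -12/17 16/17; 0 0 1]

T = [-8/17 45/34 -30/17; -15/17 -12/17 16/17; 0 0 1]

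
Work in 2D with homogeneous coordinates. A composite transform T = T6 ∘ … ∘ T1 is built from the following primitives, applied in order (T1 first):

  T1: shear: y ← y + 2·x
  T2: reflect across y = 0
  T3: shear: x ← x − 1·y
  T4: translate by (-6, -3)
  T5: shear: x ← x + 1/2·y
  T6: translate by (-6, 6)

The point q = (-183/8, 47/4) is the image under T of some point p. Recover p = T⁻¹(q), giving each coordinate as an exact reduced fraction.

p = (-5, 5/4)

T1 = [1 0 0; 2 1 0; 0 0 1]
T2·T1 = [1 0 0; -2 -1 0; 0 0 1]
T3·…·T1 = [3 1 0; -2 -1 0; 0 0 1]
T4·…·T1 = [3 1 -6; -2 -1 -3; 0 0 1]
T5·…·T1 = [2 1/2 -15/2; -2 -1 -3; 0 0 1]
T6·…·T1 = [2 1/2 -27/2; -2 -1 3; 0 0 1]
det M = -1; M⁻¹ = [1 1/2 12; -2 -2 -21; 0 0 1]
M⁻¹ · (-183/8, 47/4)ᵀ = (-5, 5/4)ᵀ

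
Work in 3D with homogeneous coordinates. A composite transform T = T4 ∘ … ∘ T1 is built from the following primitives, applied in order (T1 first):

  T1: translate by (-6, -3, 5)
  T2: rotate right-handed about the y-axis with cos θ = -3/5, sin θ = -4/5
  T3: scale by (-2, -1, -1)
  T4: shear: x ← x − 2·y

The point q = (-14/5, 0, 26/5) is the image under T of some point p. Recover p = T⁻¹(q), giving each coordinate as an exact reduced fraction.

p = (1, 3, -3)

T1 = [1 0 0 -6; 0 1 0 -3; 0 0 1 5; 0 0 0 1]
T2·T1 = [-3/5 0 -4/5 -2/5; 0 1 0 -3; 4/5 0 -3/5 -39/5; 0 0 0 1]
T3·…·T1 = [6/5 0 8/5 4/5; 0 -1 0 3; -4/5 0 3/5 39/5; 0 0 0 1]
T4·…·T1 = [6/5 2 8/5 -26/5; 0 -1 0 3; -4/5 0 3/5 39/5; 0 0 0 1]
det M = -2; M⁻¹ = [3/10 3/5 -4/5 6; 0 -1 0 3; 2/5 4/5 3/5 -5; 0 0 0 1]
M⁻¹ · (-14/5, 0, 26/5)ᵀ = (1, 3, -3)ᵀ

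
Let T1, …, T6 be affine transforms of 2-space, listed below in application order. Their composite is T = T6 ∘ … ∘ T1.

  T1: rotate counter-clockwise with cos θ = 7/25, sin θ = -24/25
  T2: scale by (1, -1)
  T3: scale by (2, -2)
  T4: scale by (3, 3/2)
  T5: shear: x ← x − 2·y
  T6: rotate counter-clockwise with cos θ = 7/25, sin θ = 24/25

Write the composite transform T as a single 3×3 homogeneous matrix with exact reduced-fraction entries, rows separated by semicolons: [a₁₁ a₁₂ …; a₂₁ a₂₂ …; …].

T = [606/125 42/125 0; 792/125 519/125 0; 0 0 1]

T1 = [7/25 24/25 0; -24/25 7/25 0; 0 0 1]
T2·T1 = [7/25 24/25 0; 24/25 -7/25 0; 0 0 1]
T3·…·T1 = [14/25 48/25 0; -48/25 14/25 0; 0 0 1]
T4·…·T1 = [42/25 144/25 0; -72/25 21/25 0; 0 0 1]
T5·…·T1 = [186/25 102/25 0; -72/25 21/25 0; 0 0 1]
T6·…·T1 = [606/125 42/125 0; 792/125 519/125 0; 0 0 1]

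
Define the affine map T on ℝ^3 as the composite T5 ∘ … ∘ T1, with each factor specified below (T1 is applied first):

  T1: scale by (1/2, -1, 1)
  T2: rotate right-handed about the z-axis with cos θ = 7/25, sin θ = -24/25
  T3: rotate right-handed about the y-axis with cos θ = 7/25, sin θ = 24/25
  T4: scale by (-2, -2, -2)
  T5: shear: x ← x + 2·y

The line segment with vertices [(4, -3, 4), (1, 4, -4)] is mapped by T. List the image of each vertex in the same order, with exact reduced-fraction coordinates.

T1 scale by (1/2, -1, 1): (4, -3, 4) → (2, 3, 4); (1, 4, -4) → (1/2, -4, -4)
T2 rotate right-handed about the z-axis with cos θ = 7/25, sin θ = -24/25: (2, 3, 4) → (86/25, -27/25, 4); (1/2, -4, -4) → (-37/10, -8/5, -4)
T3 rotate right-handed about the y-axis with cos θ = 7/25, sin θ = 24/25: (86/25, -27/25, 4) → (3002/625, -27/25, -1364/625); (-37/10, -8/5, -4) → (-1219/250, -8/5, 304/125)
T4 scale by (-2, -2, -2): (3002/625, -27/25, -1364/625) → (-6004/625, 54/25, 2728/625); (-1219/250, -8/5, 304/125) → (1219/125, 16/5, -608/125)
T5 shear: x ← x + 2·y: (-6004/625, 54/25, 2728/625) → (-3304/625, 54/25, 2728/625); (1219/125, 16/5, -608/125) → (2019/125, 16/5, -608/125)

image vertices: (-3304/625, 54/25, 2728/625), (2019/125, 16/5, -608/125)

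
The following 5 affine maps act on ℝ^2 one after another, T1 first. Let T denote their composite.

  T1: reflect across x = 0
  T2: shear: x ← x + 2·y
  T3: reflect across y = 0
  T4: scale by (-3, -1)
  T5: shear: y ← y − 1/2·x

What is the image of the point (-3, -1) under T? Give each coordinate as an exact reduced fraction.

T1 reflect across x = 0: (-3, -1) → (3, -1)
T2 shear: x ← x + 2·y: (3, -1) → (1, -1)
T3 reflect across y = 0: (1, -1) → (1, 1)
T4 scale by (-3, -1): (1, 1) → (-3, -1)
T5 shear: y ← y − 1/2·x: (-3, -1) → (-3, 1/2)

T(p) = (-3, 1/2)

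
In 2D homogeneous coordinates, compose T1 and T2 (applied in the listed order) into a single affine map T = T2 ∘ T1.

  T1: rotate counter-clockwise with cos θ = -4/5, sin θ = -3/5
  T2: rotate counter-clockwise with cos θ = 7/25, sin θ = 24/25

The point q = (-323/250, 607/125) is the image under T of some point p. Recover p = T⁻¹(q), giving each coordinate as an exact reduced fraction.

p = (-5, 1/2)

T1 = [-4/5 3/5 0; -3/5 -4/5 0; 0 0 1]
T2·T1 = [44/125 117/125 0; -117/125 44/125 0; 0 0 1]
det M = 1; M⁻¹ = [44/125 -117/125 0; 117/125 44/125 0; 0 0 1]
M⁻¹ · (-323/250, 607/125)ᵀ = (-5, 1/2)ᵀ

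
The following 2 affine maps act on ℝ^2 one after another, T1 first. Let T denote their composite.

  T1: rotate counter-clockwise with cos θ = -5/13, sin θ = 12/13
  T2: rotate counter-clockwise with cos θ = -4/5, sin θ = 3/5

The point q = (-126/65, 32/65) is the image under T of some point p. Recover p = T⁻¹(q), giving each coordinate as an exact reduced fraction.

p = (0, -2)

T1 = [-5/13 -12/13 0; 12/13 -5/13 0; 0 0 1]
T2·T1 = [-16/65 63/65 0; -63/65 -16/65 0; 0 0 1]
det M = 1; M⁻¹ = [-16/65 -63/65 0; 63/65 -16/65 0; 0 0 1]
M⁻¹ · (-126/65, 32/65)ᵀ = (0, -2)ᵀ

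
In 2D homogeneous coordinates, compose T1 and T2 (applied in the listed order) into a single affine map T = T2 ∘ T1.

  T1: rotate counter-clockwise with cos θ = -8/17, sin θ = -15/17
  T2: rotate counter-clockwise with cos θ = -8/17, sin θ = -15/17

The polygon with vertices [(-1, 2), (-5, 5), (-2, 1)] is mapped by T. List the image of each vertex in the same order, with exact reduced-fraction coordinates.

T1 rotate counter-clockwise with cos θ = -8/17, sin θ = -15/17: (-1, 2) → (38/17, -1/17); (-5, 5) → (115/17, 35/17); (-2, 1) → (31/17, 22/17)
T2 rotate counter-clockwise with cos θ = -8/17, sin θ = -15/17: (38/17, -1/17) → (-319/289, -562/289); (115/17, 35/17) → (-395/289, -2005/289); (31/17, 22/17) → (82/289, -641/289)

image vertices: (-319/289, -562/289), (-395/289, -2005/289), (82/289, -641/289)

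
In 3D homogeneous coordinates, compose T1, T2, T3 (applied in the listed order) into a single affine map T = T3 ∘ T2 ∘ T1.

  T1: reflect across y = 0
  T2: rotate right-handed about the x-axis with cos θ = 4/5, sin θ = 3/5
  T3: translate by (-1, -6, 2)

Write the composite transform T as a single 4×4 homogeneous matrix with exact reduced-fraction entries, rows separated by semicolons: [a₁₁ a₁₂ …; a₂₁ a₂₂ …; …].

T = [1 0 0 -1; 0 -4/5 -3/5 -6; 0 -3/5 4/5 2; 0 0 0 1]

T1 = [1 0 0 0; 0 -1 0 0; 0 0 1 0; 0 0 0 1]
T2·T1 = [1 0 0 0; 0 -4/5 -3/5 0; 0 -3/5 4/5 0; 0 0 0 1]
T3·…·T1 = [1 0 0 -1; 0 -4/5 -3/5 -6; 0 -3/5 4/5 2; 0 0 0 1]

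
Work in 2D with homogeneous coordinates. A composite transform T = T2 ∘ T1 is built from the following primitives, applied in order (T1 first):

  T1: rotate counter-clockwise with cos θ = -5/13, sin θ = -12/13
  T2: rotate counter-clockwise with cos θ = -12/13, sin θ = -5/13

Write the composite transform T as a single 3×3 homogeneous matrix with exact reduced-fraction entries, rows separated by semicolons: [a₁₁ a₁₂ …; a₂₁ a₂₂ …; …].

T = [0 -1 0; 1 0 0; 0 0 1]

T1 = [-5/13 12/13 0; -12/13 -5/13 0; 0 0 1]
T2·T1 = [0 -1 0; 1 0 0; 0 0 1]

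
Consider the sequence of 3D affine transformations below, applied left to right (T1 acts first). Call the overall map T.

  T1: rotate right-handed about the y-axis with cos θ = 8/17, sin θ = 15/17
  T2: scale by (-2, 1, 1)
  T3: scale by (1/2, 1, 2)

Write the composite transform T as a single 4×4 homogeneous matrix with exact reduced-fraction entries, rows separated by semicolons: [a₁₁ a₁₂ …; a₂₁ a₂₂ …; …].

T = [-8/17 0 -15/17 0; 0 1 0 0; -30/17 0 16/17 0; 0 0 0 1]

T1 = [8/17 0 15/17 0; 0 1 0 0; -15/17 0 8/17 0; 0 0 0 1]
T2·T1 = [-16/17 0 -30/17 0; 0 1 0 0; -15/17 0 8/17 0; 0 0 0 1]
T3·…·T1 = [-8/17 0 -15/17 0; 0 1 0 0; -30/17 0 16/17 0; 0 0 0 1]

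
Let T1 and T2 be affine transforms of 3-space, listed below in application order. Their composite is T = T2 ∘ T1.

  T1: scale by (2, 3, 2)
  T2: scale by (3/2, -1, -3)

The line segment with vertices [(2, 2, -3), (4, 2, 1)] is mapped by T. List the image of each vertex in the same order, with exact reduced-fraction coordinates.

image vertices: (6, -6, 18), (12, -6, -6)

T1 scale by (2, 3, 2): (2, 2, -3) → (4, 6, -6); (4, 2, 1) → (8, 6, 2)
T2 scale by (3/2, -1, -3): (4, 6, -6) → (6, -6, 18); (8, 6, 2) → (12, -6, -6)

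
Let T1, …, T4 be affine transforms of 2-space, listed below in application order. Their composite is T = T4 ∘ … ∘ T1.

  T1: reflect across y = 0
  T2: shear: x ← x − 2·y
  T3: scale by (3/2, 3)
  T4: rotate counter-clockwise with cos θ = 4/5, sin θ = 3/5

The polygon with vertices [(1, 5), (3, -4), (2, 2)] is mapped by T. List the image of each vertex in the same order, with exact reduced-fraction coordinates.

image vertices: (111/5, -21/10), (-66/5, 51/10), (54/5, 3/5)

T1 reflect across y = 0: (1, 5) → (1, -5); (3, -4) → (3, 4); (2, 2) → (2, -2)
T2 shear: x ← x − 2·y: (1, -5) → (11, -5); (3, 4) → (-5, 4); (2, -2) → (6, -2)
T3 scale by (3/2, 3): (11, -5) → (33/2, -15); (-5, 4) → (-15/2, 12); (6, -2) → (9, -6)
T4 rotate counter-clockwise with cos θ = 4/5, sin θ = 3/5: (33/2, -15) → (111/5, -21/10); (-15/2, 12) → (-66/5, 51/10); (9, -6) → (54/5, 3/5)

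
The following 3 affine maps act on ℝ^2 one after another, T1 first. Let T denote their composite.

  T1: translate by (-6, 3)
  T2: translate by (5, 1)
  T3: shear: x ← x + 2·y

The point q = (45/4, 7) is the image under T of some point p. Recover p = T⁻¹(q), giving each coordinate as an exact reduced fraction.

T1 = [1 0 -6; 0 1 3; 0 0 1]
T2·T1 = [1 0 -1; 0 1 4; 0 0 1]
T3·…·T1 = [1 2 7; 0 1 4; 0 0 1]
det M = 1; M⁻¹ = [1 -2 1; 0 1 -4; 0 0 1]
M⁻¹ · (45/4, 7)ᵀ = (-7/4, 3)ᵀ

p = (-7/4, 3)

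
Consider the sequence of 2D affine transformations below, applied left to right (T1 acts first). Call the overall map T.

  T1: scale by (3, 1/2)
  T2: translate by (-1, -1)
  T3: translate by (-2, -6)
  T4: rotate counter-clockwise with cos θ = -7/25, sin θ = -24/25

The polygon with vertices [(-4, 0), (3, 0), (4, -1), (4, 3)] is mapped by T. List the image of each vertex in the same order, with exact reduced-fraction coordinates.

T1 scale by (3, 1/2): (-4, 0) → (-12, 0); (3, 0) → (9, 0); (4, -1) → (12, -1/2); (4, 3) → (12, 3/2)
T2 translate by (-1, -1): (-12, 0) → (-13, -1); (9, 0) → (8, -1); (12, -1/2) → (11, -3/2); (12, 3/2) → (11, 1/2)
T3 translate by (-2, -6): (-13, -1) → (-15, -7); (8, -1) → (6, -7); (11, -3/2) → (9, -15/2); (11, 1/2) → (9, -11/2)
T4 rotate counter-clockwise with cos θ = -7/25, sin θ = -24/25: (-15, -7) → (-63/25, 409/25); (6, -7) → (-42/5, -19/5); (9, -15/2) → (-243/25, -327/50); (9, -11/2) → (-39/5, -71/10)

image vertices: (-63/25, 409/25), (-42/5, -19/5), (-243/25, -327/50), (-39/5, -71/10)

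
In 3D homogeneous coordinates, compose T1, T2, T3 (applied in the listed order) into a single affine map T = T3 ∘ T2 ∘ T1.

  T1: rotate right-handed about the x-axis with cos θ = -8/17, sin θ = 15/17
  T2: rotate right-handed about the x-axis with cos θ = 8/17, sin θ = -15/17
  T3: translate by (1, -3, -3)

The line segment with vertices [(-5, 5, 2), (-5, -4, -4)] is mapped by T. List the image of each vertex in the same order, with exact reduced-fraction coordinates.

image vertices: (-4, -542/289, 655/289), (-4, -551/289, -2471/289)

T1 rotate right-handed about the x-axis with cos θ = -8/17, sin θ = 15/17: (-5, 5, 2) → (-5, -70/17, 59/17); (-5, -4, -4) → (-5, 92/17, -28/17)
T2 rotate right-handed about the x-axis with cos θ = 8/17, sin θ = -15/17: (-5, -70/17, 59/17) → (-5, 325/289, 1522/289); (-5, 92/17, -28/17) → (-5, 316/289, -1604/289)
T3 translate by (1, -3, -3): (-5, 325/289, 1522/289) → (-4, -542/289, 655/289); (-5, 316/289, -1604/289) → (-4, -551/289, -2471/289)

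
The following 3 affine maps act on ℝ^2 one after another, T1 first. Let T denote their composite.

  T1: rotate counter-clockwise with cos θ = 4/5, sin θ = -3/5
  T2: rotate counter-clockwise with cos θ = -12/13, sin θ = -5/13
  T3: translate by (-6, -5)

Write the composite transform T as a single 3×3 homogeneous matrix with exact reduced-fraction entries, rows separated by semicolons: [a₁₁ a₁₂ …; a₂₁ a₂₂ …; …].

T = [-63/65 -16/65 -6; 16/65 -63/65 -5; 0 0 1]

T1 = [4/5 3/5 0; -3/5 4/5 0; 0 0 1]
T2·T1 = [-63/65 -16/65 0; 16/65 -63/65 0; 0 0 1]
T3·…·T1 = [-63/65 -16/65 -6; 16/65 -63/65 -5; 0 0 1]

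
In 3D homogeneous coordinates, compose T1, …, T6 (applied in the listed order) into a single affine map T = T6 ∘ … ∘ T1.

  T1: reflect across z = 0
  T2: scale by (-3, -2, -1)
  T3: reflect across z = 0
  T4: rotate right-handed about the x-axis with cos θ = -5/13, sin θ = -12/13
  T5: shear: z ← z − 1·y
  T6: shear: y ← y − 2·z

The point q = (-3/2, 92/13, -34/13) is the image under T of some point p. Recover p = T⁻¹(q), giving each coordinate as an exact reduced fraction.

p = (1/2, 0, -2)

T1 = [1 0 0 0; 0 1 0 0; 0 0 -1 0; 0 0 0 1]
T2·T1 = [-3 0 0 0; 0 -2 0 0; 0 0 1 0; 0 0 0 1]
T3·…·T1 = [-3 0 0 0; 0 -2 0 0; 0 0 -1 0; 0 0 0 1]
T4·…·T1 = [-3 0 0 0; 0 10/13 -12/13 0; 0 24/13 5/13 0; 0 0 0 1]
T5·…·T1 = [-3 0 0 0; 0 10/13 -12/13 0; 0 14/13 17/13 0; 0 0 0 1]
T6·…·T1 = [-3 0 0 0; 0 -18/13 -46/13 0; 0 14/13 17/13 0; 0 0 0 1]
det M = -6; M⁻¹ = [-1/3 0 0 0; 0 17/26 23/13 0; 0 -7/13 -9/13 0; 0 0 0 1]
M⁻¹ · (-3/2, 92/13, -34/13)ᵀ = (1/2, 0, -2)ᵀ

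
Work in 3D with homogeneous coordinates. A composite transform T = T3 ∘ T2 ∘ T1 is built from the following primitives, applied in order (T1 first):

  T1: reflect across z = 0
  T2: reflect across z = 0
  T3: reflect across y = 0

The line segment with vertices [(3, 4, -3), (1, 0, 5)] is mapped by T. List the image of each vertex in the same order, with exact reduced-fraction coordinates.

image vertices: (3, -4, -3), (1, 0, 5)

T1 reflect across z = 0: (3, 4, -3) → (3, 4, 3); (1, 0, 5) → (1, 0, -5)
T2 reflect across z = 0: (3, 4, 3) → (3, 4, -3); (1, 0, -5) → (1, 0, 5)
T3 reflect across y = 0: (3, 4, -3) → (3, -4, -3); (1, 0, 5) → (1, 0, 5)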